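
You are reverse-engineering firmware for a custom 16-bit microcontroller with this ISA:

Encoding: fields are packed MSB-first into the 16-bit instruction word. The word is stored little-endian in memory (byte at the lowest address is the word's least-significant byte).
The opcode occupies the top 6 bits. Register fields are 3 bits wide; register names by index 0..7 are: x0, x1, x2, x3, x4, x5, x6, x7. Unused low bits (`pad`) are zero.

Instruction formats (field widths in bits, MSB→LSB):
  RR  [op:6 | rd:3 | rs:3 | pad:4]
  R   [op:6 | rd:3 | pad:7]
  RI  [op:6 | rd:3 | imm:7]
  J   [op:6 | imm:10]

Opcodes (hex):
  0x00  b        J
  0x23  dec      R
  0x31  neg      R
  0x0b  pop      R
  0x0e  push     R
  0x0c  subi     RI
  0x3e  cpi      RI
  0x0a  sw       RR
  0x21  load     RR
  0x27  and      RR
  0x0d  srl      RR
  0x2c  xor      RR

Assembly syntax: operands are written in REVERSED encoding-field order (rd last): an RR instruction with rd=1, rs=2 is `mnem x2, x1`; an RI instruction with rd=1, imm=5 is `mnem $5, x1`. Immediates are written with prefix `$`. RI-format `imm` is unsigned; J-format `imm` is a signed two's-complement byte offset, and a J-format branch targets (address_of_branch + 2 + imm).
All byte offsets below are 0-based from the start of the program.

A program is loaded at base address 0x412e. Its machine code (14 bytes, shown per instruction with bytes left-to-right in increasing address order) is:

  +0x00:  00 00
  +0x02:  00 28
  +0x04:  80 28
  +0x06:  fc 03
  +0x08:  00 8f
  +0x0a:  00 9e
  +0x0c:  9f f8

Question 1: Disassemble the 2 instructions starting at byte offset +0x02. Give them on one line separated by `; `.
off 0x02: read 00 28 as little → 0x2800
  top 6b → 0xa → sw [RR]
  rd: (w>>7)&0x7=0x0 → x0
  rs: (w>>4)&0x7=0x0 → x0
off 0x04: read 80 28 as little → 0x2880
  top 6b → 0xa → sw [RR]
  rd: (w>>7)&0x7=0x1 → x1
  rs: (w>>4)&0x7=0x0 → x0

sw x0, x0; sw x0, x1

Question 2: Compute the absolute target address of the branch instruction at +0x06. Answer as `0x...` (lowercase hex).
0x4132

off 0x06: read fc 03 as little → 0x03fc
  top 6b → 0x0 → b [J]
  imm: (w>>0)&0x3ff=0x3fc (s10→-4) → $-4
  target = base 0x412e + off 0x06 + 2 + imm -4 = 0x4132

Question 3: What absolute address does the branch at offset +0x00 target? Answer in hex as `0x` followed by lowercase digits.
off 0x00: read 00 00 as little → 0x0000
  op=0x0000>>10=0x0 ⇒ b (J)
  imm: (w>>0)&0x3ff=0x0 → $0
  target = base 0x412e + off 0x00 + 2 + imm 0 = 0x4130

0x4130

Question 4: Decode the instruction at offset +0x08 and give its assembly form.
@+08  little-endian(00 8f) = 0x8f00
  opcode bits[15:10]=0x23: dec/R
  rd@[9:7]=0x6 ⇒ x6

dec x6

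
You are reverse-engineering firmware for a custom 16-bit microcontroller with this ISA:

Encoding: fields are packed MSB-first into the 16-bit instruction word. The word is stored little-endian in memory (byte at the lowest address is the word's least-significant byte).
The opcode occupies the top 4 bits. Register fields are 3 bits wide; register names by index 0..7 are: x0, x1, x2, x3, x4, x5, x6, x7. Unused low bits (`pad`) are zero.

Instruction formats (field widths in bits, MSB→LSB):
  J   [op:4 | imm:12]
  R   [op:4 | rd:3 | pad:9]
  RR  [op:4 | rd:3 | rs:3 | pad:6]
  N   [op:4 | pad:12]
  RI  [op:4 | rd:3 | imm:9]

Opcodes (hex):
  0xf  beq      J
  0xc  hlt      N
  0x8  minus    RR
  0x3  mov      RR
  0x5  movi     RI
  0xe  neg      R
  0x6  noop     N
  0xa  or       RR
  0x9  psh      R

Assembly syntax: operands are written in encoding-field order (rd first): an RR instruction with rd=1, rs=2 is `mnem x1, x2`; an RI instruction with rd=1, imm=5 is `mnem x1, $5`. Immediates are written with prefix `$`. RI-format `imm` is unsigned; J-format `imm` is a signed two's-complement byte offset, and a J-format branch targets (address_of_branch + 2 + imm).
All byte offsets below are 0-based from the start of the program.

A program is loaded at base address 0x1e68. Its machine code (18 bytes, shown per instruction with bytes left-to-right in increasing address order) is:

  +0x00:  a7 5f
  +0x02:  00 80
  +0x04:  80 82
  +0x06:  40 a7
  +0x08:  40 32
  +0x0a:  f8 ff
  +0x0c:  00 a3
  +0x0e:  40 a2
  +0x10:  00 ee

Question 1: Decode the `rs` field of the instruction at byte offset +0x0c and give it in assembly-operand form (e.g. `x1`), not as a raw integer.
[0c] 00 a3 → 0xa300
  opcode bits[15:12]=0xa: or/RR
  [11:9] rd=1 = x1
  [8:6] rs=4 = x4

x4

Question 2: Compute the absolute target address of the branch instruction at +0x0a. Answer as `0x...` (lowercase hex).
0x1e6c

off 0x0a: read f8 ff as little → 0xfff8
  top 4b → 0xf → beq [J]
  [11:0] imm=4088 (s12→-8) = $-8
  target = base 0x1e68 + off 0x0a + 2 + imm -8 = 0x1e6c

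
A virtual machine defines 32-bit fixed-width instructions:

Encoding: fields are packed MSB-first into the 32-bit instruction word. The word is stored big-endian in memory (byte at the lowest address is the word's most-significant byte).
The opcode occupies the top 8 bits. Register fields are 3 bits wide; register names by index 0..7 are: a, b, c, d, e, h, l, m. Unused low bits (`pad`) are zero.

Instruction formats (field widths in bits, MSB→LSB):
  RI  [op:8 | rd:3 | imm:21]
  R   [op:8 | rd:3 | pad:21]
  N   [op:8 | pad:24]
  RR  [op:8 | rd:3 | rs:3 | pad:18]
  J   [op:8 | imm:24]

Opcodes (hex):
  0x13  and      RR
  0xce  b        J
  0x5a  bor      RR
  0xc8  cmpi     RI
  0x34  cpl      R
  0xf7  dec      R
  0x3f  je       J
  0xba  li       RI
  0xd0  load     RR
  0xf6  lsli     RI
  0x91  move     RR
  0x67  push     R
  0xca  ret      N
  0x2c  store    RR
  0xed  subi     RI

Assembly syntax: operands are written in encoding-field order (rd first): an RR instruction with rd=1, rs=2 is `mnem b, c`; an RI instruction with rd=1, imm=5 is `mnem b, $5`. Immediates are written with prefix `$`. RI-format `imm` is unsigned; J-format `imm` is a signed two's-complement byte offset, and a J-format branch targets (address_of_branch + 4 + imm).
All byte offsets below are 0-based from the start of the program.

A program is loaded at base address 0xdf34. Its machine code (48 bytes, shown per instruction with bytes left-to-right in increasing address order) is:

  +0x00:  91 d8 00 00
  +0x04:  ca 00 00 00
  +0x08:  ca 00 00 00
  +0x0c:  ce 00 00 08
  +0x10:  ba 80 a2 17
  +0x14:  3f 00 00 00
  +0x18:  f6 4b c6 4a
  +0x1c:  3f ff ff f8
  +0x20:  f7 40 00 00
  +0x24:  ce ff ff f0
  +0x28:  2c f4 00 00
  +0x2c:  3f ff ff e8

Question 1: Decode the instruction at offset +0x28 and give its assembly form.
store m, h

[28] 2c f4 00 00 → 0x2cf40000
  opcode bits[31:24]=0x2c: store/RR
  rd: (w>>21)&0x7=0x7 → m
  rs: (w>>18)&0x7=0x5 → h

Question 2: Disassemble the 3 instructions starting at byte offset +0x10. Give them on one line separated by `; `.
[10] ba 80 a2 17 → 0xba80a217
  opcode bits[31:24]=0xba: li/RI
  [23:21] rd=4 = e
  [20:0] imm=41495 = $41495
[14] 3f 00 00 00 → 0x3f000000
  opcode bits[31:24]=0x3f: je/J
  [23:0] imm=0 = $0
[18] f6 4b c6 4a → 0xf64bc64a
  opcode bits[31:24]=0xf6: lsli/RI
  [23:21] rd=2 = c
  [20:0] imm=771658 = $771658

li e, $41495; je $0; lsli c, $771658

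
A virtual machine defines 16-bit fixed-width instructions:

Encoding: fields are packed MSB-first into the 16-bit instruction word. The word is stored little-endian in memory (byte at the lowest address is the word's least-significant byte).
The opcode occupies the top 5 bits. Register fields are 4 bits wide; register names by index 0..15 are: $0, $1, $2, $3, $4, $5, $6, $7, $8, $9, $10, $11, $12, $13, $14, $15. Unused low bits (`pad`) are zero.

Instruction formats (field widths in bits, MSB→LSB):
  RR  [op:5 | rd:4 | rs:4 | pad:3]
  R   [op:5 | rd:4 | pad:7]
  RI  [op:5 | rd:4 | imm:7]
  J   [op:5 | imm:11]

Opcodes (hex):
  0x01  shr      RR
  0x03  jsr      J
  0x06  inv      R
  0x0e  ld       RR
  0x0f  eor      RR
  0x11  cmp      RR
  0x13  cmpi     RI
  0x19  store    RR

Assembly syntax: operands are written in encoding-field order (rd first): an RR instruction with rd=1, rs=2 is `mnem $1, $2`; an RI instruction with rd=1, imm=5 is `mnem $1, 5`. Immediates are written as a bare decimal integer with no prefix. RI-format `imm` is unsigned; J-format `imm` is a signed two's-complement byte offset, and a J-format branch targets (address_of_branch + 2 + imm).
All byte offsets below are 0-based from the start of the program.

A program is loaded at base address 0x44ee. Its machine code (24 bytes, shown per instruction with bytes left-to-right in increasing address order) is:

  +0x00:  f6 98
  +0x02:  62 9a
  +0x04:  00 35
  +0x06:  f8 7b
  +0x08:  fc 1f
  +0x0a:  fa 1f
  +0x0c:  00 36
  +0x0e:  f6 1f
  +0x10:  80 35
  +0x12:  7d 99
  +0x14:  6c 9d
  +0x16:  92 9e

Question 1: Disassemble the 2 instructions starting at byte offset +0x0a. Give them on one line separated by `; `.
jsr -6; inv $12

off 0x0a: read fa 1f as little → 0x1ffa
  op=0x1ffa>>11=0x3 ⇒ jsr (J)
  [10:0] imm=2042 (s11→-6) = -6
off 0x0c: read 00 36 as little → 0x3600
  op=0x3600>>11=0x6 ⇒ inv (R)
  [10:7] rd=12 = $12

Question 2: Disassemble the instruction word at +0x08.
off 0x08: read fc 1f as little → 0x1ffc
  opcode bits[15:11]=0x3: jsr/J
  [10:0] imm=2044 (s11→-4) = -4

jsr -4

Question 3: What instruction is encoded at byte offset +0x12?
cmpi $2, 125

+0x12: 7d 99 ⇒ word 0x997d (little)
  opcode bits[15:11]=0x13: cmpi/RI
  rd@[10:7]=0x2 ⇒ $2
  imm@[6:0]=0x7d ⇒ 125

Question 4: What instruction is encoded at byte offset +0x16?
cmpi $13, 18

[16] 92 9e → 0x9e92
  top 5b → 0x13 → cmpi [RI]
  [10:7] rd=13 = $13
  [6:0] imm=18 = 18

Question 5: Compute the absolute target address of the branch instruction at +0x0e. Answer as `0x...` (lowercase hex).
0x44f4

@+0e  little-endian(f6 1f) = 0x1ff6
  op=0x1ff6>>11=0x3 ⇒ jsr (J)
  [10:0] imm=2038 (s11→-10) = -10
  target = base 0x44ee + off 0x0e + 2 + imm -10 = 0x44f4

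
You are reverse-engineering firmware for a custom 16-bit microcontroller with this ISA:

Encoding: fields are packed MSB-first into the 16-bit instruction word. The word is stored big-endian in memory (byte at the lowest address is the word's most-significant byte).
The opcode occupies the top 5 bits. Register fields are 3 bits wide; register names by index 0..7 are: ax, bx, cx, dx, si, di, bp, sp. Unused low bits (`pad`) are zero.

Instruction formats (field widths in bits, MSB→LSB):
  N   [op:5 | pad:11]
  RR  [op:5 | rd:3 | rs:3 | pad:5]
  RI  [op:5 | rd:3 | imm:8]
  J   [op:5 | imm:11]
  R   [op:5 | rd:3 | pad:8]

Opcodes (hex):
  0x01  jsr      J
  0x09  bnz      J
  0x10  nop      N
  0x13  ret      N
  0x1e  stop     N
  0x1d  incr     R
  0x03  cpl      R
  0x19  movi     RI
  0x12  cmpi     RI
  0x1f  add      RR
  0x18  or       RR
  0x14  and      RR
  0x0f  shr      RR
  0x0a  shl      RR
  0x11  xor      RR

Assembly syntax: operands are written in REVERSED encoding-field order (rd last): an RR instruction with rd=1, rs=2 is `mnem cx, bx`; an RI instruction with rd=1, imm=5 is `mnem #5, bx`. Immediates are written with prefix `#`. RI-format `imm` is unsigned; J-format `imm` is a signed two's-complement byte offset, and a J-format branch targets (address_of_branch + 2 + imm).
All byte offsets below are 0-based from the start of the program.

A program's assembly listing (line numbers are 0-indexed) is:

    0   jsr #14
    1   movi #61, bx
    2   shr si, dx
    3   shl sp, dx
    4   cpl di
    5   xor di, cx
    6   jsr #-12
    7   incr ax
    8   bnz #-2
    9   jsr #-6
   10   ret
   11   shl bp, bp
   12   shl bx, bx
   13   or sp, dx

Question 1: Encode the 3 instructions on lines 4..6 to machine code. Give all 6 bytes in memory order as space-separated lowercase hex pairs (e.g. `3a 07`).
L4: cpl op=0x3:5|rd=5:3|pad=0:8 ⇒ 0x1d00 ⇒ big 1d 00
L5: xor op=0x11:5|rd=2:3|rs=5:3|pad=0:5 ⇒ 0x8aa0 ⇒ big 8a a0
L6: jsr op=0x1:5|imm=-12:11 ⇒ 0x0ff4 ⇒ big 0f f4

1d 00 8a a0 0f f4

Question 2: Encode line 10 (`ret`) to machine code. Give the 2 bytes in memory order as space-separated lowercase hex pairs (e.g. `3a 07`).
98 00

L10: ret op=0x13:5|pad=0:11 ⇒ 0x9800 ⇒ big 98 00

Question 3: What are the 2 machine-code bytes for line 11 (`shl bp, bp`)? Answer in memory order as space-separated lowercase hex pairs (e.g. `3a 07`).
11. shl fields op=0xa:5|rd=6:3|rs=6:3|pad=0:5 → word 56c0h → 56 c0

56 c0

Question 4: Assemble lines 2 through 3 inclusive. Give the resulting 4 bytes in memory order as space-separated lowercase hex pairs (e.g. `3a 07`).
line 2 (shr): pack op=0xf:5|rd=3:3|rs=4:3|pad=0:5 = 0x7b80; big→ 7b 80
line 3 (shl): pack op=0xa:5|rd=3:3|rs=7:3|pad=0:5 = 0x53e0; big→ 53 e0

7b 80 53 e0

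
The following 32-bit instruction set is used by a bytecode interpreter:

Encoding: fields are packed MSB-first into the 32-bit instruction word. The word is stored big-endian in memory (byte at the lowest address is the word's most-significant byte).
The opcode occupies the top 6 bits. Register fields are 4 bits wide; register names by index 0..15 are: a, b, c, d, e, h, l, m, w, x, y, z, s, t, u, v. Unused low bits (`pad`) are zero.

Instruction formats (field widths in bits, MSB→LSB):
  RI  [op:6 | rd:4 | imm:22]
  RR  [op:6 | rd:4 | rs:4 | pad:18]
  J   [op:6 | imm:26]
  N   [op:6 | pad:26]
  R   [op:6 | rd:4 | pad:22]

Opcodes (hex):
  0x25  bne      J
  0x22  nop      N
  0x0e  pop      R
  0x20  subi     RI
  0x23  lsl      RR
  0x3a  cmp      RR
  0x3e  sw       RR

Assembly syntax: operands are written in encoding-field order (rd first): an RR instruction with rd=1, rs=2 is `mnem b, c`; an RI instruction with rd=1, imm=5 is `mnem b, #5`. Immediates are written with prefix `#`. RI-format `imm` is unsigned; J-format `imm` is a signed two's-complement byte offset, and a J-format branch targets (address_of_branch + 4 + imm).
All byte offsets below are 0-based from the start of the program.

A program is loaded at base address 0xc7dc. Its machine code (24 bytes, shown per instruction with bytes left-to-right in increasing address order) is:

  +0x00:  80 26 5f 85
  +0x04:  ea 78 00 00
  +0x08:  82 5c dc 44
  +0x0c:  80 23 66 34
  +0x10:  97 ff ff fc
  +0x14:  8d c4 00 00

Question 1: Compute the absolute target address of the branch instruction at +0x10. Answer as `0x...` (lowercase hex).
0xc7ec

[10] 97 ff ff fc → 0x97fffffc
  op=0x97fffffc>>26=0x25 ⇒ bne (J)
  [25:0] imm=67108860 (s26→-4) = #-4
  target = base 0xc7dc + off 0x10 + 4 + imm -4 = 0xc7ec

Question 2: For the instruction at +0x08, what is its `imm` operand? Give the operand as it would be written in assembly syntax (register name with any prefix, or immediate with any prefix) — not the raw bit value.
+0x08: 82 5c dc 44 ⇒ word 0x825cdc44 (big)
  op=0x825cdc44>>26=0x20 ⇒ subi (RI)
  [25:22] rd=9 = x
  [21:0] imm=1891396 = #1891396

#1891396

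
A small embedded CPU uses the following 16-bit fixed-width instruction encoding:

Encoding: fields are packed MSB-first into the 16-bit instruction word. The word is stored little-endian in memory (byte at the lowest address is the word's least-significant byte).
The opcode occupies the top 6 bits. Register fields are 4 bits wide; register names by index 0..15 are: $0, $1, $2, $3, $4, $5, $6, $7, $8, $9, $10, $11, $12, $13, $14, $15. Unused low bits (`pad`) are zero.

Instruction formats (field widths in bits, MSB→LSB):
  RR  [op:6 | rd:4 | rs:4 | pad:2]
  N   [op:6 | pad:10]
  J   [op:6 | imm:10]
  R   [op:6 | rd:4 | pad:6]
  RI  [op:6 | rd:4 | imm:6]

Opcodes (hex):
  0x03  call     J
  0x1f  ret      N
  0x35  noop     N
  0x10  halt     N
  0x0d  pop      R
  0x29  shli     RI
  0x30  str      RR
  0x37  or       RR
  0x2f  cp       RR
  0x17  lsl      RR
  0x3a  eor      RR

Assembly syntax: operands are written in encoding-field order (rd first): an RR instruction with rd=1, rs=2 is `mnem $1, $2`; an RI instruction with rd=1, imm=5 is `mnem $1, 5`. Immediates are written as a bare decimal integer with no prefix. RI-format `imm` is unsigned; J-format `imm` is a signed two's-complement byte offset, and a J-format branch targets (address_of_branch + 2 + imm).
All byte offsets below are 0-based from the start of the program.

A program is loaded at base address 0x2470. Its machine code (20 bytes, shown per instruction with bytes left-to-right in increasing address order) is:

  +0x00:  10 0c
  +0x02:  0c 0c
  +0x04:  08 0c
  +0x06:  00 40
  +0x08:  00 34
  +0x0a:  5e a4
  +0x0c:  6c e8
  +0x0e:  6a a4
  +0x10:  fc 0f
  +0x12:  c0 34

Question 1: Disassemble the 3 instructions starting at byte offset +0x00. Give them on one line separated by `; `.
call 16; call 12; call 8

@+00  little-endian(10 0c) = 0x0c10
  op=0x0c10>>10=0x3 ⇒ call (J)
  [9:0] imm=16 = 16
@+02  little-endian(0c 0c) = 0x0c0c
  op=0x0c0c>>10=0x3 ⇒ call (J)
  [9:0] imm=12 = 12
@+04  little-endian(08 0c) = 0x0c08
  op=0x0c08>>10=0x3 ⇒ call (J)
  [9:0] imm=8 = 8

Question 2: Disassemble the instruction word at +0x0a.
shli $1, 30

@+0a  little-endian(5e a4) = 0xa45e
  op=0xa45e>>10=0x29 ⇒ shli (RI)
  rd: (w>>6)&0xf=0x1 → $1
  imm: (w>>0)&0x3f=0x1e → 30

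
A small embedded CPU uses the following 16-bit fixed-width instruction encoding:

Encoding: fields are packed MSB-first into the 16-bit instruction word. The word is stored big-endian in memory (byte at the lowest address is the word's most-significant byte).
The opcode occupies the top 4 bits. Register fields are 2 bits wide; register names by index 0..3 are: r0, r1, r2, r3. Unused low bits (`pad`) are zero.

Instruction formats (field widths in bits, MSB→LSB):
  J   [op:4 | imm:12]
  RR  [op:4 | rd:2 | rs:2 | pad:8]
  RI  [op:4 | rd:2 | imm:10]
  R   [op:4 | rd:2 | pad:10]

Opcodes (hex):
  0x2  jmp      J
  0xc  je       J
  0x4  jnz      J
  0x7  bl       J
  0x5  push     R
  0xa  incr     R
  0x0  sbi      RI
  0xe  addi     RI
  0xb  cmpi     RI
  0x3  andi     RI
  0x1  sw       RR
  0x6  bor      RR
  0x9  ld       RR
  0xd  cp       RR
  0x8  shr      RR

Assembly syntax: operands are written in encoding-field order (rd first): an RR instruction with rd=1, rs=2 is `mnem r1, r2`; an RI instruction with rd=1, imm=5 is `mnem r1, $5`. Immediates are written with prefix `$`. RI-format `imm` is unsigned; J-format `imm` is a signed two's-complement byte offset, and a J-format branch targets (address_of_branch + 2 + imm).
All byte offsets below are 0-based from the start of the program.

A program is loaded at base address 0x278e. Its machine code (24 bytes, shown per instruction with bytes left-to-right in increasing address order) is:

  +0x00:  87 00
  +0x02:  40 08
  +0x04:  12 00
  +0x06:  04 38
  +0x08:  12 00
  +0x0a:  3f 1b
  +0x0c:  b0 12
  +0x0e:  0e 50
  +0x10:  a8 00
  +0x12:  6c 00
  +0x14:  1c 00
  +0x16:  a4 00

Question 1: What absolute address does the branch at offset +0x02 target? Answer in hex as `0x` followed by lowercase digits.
0x279a

[02] 40 08 → 0x4008
  op=0x4008>>12=0x4 ⇒ jnz (J)
  [11:0] imm=8 = $8
  target = base 0x278e + off 0x02 + 2 + imm 8 = 0x279a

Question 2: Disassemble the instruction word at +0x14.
sw r3, r0

[14] 1c 00 → 0x1c00
  op=0x1c00>>12=0x1 ⇒ sw (RR)
  rd: (w>>10)&0x3=0x3 → r3
  rs: (w>>8)&0x3=0x0 → r0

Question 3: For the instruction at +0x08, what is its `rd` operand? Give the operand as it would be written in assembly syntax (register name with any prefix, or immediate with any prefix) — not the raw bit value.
r0

@+08  big-endian(12 00) = 0x1200
  opcode bits[15:12]=0x1: sw/RR
  rd: (w>>10)&0x3=0x0 → r0
  rs: (w>>8)&0x3=0x2 → r2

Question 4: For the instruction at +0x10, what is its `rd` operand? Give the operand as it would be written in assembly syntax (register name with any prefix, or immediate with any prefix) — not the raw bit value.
r2

@+10  big-endian(a8 00) = 0xa800
  top 4b → 0xa → incr [R]
  [11:10] rd=2 = r2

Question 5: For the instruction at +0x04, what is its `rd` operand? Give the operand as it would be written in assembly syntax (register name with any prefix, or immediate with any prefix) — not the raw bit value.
@+04  big-endian(12 00) = 0x1200
  top 4b → 0x1 → sw [RR]
  [11:10] rd=0 = r0
  [9:8] rs=2 = r2

r0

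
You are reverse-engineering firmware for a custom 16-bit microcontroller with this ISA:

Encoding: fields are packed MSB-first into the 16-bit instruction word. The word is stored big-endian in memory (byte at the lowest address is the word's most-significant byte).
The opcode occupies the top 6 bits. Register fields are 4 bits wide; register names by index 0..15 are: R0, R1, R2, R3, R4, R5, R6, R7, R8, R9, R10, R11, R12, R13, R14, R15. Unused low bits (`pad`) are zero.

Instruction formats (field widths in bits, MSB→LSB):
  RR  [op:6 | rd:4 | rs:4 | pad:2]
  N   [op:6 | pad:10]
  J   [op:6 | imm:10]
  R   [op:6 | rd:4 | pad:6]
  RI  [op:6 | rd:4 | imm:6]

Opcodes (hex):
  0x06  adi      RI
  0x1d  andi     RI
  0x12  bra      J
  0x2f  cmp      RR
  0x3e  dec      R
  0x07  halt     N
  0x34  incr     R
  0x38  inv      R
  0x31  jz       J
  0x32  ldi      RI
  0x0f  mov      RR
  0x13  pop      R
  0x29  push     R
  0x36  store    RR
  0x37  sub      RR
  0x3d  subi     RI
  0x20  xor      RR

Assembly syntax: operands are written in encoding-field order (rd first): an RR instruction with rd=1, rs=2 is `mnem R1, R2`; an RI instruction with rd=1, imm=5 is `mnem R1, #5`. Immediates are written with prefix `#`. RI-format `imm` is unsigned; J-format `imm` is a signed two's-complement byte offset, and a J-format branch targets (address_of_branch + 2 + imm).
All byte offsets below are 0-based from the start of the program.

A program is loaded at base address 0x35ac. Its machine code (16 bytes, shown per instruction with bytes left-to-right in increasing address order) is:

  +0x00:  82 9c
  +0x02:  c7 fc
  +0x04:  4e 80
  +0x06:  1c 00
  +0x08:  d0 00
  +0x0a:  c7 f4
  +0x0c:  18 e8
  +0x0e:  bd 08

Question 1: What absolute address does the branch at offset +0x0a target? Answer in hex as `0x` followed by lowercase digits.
0x35ac

[0a] c7 f4 → 0xc7f4
  op=0xc7f4>>10=0x31 ⇒ jz (J)
  imm: (w>>0)&0x3ff=0x3f4 (s10→-12) → #-12
  target = base 0x35ac + off 0x0a + 2 + imm -12 = 0x35ac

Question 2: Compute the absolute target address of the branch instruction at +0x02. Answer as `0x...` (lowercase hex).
0x35ac

[02] c7 fc → 0xc7fc
  top 6b → 0x31 → jz [J]
  imm@[9:0]=0x3fc (s10→-4) ⇒ #-4
  target = base 0x35ac + off 0x02 + 2 + imm -4 = 0x35ac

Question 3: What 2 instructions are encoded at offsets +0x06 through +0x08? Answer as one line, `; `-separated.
[06] 1c 00 → 0x1c00
  opcode bits[15:10]=0x7: halt/N
[08] d0 00 → 0xd000
  opcode bits[15:10]=0x34: incr/R
  [9:6] rd=0 = R0

halt; incr R0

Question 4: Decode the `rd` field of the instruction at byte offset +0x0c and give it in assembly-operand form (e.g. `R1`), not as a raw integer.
R3

@+0c  big-endian(18 e8) = 0x18e8
  opcode bits[15:10]=0x6: adi/RI
  rd: (w>>6)&0xf=0x3 → R3
  imm: (w>>0)&0x3f=0x28 → #40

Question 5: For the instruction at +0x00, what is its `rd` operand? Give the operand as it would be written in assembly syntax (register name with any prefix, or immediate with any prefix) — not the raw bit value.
R10

@+00  big-endian(82 9c) = 0x829c
  opcode bits[15:10]=0x20: xor/RR
  [9:6] rd=10 = R10
  [5:2] rs=7 = R7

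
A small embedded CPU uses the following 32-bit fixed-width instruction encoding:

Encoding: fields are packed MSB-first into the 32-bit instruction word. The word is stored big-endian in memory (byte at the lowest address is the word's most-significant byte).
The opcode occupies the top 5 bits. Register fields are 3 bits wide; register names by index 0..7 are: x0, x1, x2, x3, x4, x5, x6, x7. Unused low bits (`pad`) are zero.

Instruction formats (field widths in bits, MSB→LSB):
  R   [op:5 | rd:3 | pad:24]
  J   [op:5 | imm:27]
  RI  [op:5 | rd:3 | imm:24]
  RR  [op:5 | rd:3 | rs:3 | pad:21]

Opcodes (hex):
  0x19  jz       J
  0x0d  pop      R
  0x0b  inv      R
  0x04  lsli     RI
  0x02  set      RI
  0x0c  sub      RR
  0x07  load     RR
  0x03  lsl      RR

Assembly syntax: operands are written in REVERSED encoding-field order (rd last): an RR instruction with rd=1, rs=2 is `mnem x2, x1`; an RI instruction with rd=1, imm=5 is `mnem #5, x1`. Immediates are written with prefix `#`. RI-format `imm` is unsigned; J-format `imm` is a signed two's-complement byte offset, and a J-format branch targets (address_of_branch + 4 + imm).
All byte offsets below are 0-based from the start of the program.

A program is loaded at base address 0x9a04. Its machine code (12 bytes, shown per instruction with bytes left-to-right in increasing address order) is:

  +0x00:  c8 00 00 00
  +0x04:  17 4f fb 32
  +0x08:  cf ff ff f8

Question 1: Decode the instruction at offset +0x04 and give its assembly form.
set #5241650, x7

[04] 17 4f fb 32 → 0x174ffb32
  top 5b → 0x2 → set [RI]
  [26:24] rd=7 = x7
  [23:0] imm=5241650 = #5241650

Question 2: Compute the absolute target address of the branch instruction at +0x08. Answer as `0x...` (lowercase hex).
off 0x08: read cf ff ff f8 as big → 0xcffffff8
  opcode bits[31:27]=0x19: jz/J
  [26:0] imm=134217720 (s27→-8) = #-8
  target = base 0x9a04 + off 0x08 + 4 + imm -8 = 0x9a08

0x9a08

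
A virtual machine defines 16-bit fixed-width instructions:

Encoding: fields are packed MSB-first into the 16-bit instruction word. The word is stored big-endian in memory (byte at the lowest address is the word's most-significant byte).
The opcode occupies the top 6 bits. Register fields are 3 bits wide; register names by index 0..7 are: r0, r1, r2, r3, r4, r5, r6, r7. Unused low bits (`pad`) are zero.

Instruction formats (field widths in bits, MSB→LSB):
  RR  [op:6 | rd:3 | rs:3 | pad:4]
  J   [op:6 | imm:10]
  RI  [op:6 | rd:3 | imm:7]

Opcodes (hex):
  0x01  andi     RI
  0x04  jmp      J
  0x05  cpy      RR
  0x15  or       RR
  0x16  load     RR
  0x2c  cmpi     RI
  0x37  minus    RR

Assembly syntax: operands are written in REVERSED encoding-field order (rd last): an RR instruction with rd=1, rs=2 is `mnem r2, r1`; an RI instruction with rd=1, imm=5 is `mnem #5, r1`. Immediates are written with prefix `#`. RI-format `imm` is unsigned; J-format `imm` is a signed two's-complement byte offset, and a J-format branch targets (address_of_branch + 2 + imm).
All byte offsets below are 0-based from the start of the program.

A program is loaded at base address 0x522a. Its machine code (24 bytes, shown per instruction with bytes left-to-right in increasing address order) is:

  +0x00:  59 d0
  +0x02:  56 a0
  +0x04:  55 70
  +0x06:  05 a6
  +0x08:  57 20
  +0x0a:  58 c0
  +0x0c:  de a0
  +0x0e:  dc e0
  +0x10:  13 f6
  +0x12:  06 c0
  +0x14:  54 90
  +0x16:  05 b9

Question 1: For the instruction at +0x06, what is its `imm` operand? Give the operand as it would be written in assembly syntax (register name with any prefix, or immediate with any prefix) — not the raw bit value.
#38

@+06  big-endian(05 a6) = 0x05a6
  opcode bits[15:10]=0x1: andi/RI
  rd: (w>>7)&0x7=0x3 → r3
  imm: (w>>0)&0x7f=0x26 → #38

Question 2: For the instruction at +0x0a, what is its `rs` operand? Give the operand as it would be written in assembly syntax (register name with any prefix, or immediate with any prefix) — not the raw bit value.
r4

off 0x0a: read 58 c0 as big → 0x58c0
  op=0x58c0>>10=0x16 ⇒ load (RR)
  [9:7] rd=1 = r1
  [6:4] rs=4 = r4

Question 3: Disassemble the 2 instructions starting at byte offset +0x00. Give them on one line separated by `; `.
load r5, r3; or r2, r5

+0x00: 59 d0 ⇒ word 0x59d0 (big)
  opcode bits[15:10]=0x16: load/RR
  [9:7] rd=3 = r3
  [6:4] rs=5 = r5
+0x02: 56 a0 ⇒ word 0x56a0 (big)
  opcode bits[15:10]=0x15: or/RR
  [9:7] rd=5 = r5
  [6:4] rs=2 = r2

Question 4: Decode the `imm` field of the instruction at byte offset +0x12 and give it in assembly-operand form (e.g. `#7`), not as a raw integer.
+0x12: 06 c0 ⇒ word 0x06c0 (big)
  top 6b → 0x1 → andi [RI]
  [9:7] rd=5 = r5
  [6:0] imm=64 = #64

#64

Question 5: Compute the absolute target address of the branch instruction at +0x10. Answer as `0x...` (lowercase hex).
0x5232

@+10  big-endian(13 f6) = 0x13f6
  opcode bits[15:10]=0x4: jmp/J
  imm@[9:0]=0x3f6 (s10→-10) ⇒ #-10
  target = base 0x522a + off 0x10 + 2 + imm -10 = 0x5232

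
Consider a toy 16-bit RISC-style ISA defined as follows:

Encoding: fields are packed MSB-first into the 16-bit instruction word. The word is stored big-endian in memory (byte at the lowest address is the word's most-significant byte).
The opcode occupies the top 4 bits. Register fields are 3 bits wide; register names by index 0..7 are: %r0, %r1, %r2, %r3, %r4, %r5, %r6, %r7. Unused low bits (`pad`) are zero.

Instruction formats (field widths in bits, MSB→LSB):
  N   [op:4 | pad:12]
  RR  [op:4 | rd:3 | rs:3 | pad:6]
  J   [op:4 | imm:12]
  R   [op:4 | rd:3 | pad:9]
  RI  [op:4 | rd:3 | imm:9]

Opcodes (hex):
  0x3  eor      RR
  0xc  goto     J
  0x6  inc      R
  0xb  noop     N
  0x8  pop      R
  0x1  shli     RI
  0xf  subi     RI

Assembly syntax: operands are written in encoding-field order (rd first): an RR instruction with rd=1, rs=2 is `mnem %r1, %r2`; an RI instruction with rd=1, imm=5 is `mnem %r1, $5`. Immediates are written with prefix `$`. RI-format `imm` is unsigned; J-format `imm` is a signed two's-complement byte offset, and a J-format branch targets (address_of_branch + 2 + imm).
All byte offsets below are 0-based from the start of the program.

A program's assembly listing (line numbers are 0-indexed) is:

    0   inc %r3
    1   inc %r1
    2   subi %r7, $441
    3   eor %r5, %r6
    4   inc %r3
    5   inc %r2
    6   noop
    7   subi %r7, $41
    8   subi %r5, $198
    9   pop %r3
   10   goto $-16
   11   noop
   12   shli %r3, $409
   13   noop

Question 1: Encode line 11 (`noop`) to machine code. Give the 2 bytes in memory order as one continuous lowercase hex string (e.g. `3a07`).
b000

line 11 (noop): pack op=0xb:4|pad=0:12 = 0xb000; big→ b0 00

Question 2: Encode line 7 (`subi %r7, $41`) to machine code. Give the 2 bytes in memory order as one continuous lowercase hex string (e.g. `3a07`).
fe29

line 7 (subi): pack op=0xf:4|rd=7:3|imm=41:9 = 0xfe29; big→ fe 29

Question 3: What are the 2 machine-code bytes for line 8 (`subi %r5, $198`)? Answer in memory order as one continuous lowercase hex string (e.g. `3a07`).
line 8 (subi): pack op=0xf:4|rd=5:3|imm=198:9 = 0xfac6; big→ fa c6

fac6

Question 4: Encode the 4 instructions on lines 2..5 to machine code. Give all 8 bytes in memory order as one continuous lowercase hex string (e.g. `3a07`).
ffb93b8066006400

2. subi fields op=0xf:4|rd=7:3|imm=441:9 → word ffb9h → ff b9
3. eor fields op=0x3:4|rd=5:3|rs=6:3|pad=0:6 → word 3b80h → 3b 80
4. inc fields op=0x6:4|rd=3:3|pad=0:9 → word 6600h → 66 00
5. inc fields op=0x6:4|rd=2:3|pad=0:9 → word 6400h → 64 00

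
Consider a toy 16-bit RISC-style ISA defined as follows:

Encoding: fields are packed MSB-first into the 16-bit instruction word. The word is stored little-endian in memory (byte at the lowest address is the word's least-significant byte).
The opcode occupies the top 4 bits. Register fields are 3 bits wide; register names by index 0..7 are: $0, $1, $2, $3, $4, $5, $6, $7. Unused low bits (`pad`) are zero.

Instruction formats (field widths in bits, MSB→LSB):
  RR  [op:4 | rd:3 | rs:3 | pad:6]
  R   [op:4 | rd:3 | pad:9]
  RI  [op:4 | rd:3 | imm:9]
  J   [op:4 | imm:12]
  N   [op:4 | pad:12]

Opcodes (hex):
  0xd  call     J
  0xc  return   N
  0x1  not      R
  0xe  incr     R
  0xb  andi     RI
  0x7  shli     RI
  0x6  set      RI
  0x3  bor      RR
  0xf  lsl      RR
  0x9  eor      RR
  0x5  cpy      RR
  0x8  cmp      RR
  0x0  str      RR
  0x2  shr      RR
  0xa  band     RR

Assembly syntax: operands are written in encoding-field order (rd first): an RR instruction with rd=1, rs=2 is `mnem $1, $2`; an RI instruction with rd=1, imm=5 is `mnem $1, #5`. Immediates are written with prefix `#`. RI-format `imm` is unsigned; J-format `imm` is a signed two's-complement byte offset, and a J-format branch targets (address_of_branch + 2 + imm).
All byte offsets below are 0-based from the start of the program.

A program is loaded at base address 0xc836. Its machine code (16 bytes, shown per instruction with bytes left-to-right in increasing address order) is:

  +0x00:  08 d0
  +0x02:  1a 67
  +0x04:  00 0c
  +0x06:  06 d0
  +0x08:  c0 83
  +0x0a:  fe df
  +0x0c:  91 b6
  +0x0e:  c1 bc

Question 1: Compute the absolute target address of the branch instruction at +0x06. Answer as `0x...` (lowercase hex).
+0x06: 06 d0 ⇒ word 0xd006 (little)
  op=0xd006>>12=0xd ⇒ call (J)
  imm@[11:0]=0x6 ⇒ #6
  target = base 0xc836 + off 0x06 + 2 + imm 6 = 0xc844

0xc844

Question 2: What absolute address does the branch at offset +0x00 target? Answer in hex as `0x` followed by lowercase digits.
0xc840

+0x00: 08 d0 ⇒ word 0xd008 (little)
  op=0xd008>>12=0xd ⇒ call (J)
  [11:0] imm=8 = #8
  target = base 0xc836 + off 0x00 + 2 + imm 8 = 0xc840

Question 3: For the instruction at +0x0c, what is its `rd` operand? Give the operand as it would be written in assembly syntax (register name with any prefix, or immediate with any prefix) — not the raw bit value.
[0c] 91 b6 → 0xb691
  op=0xb691>>12=0xb ⇒ andi (RI)
  rd@[11:9]=0x3 ⇒ $3
  imm@[8:0]=0x91 ⇒ #145

$3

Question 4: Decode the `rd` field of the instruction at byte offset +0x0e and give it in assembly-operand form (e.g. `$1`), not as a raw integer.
$6

@+0e  little-endian(c1 bc) = 0xbcc1
  opcode bits[15:12]=0xb: andi/RI
  rd: (w>>9)&0x7=0x6 → $6
  imm: (w>>0)&0x1ff=0xc1 → #193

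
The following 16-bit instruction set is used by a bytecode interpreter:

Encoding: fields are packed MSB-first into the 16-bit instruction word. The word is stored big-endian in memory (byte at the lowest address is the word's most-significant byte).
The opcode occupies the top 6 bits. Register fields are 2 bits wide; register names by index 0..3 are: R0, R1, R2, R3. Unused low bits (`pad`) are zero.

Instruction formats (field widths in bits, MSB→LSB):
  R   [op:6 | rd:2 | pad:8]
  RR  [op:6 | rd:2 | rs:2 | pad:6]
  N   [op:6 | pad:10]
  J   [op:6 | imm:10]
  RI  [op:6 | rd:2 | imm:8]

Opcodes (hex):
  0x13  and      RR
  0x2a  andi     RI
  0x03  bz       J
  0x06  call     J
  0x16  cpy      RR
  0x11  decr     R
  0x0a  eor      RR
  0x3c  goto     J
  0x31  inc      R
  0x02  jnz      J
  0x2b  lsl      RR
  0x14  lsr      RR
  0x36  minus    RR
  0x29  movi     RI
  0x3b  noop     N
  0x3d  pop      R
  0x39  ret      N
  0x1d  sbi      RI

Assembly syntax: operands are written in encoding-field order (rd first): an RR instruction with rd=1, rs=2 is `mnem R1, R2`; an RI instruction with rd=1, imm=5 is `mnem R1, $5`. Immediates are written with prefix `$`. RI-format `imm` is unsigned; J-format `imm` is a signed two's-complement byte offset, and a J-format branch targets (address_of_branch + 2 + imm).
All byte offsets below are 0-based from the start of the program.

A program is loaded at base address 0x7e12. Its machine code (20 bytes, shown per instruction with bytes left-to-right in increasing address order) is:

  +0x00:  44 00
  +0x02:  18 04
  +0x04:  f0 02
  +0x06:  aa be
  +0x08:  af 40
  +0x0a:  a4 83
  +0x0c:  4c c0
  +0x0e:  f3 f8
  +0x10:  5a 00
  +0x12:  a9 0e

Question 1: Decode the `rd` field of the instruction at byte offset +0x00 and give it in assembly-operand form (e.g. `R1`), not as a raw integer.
@+00  big-endian(44 00) = 0x4400
  opcode bits[15:10]=0x11: decr/R
  rd@[9:8]=0x0 ⇒ R0

R0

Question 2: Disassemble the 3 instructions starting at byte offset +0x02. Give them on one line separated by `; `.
@+02  big-endian(18 04) = 0x1804
  opcode bits[15:10]=0x6: call/J
  imm: (w>>0)&0x3ff=0x4 → $4
@+04  big-endian(f0 02) = 0xf002
  opcode bits[15:10]=0x3c: goto/J
  imm: (w>>0)&0x3ff=0x2 → $2
@+06  big-endian(aa be) = 0xaabe
  opcode bits[15:10]=0x2a: andi/RI
  rd: (w>>8)&0x3=0x2 → R2
  imm: (w>>0)&0xff=0xbe → $190

call $4; goto $2; andi R2, $190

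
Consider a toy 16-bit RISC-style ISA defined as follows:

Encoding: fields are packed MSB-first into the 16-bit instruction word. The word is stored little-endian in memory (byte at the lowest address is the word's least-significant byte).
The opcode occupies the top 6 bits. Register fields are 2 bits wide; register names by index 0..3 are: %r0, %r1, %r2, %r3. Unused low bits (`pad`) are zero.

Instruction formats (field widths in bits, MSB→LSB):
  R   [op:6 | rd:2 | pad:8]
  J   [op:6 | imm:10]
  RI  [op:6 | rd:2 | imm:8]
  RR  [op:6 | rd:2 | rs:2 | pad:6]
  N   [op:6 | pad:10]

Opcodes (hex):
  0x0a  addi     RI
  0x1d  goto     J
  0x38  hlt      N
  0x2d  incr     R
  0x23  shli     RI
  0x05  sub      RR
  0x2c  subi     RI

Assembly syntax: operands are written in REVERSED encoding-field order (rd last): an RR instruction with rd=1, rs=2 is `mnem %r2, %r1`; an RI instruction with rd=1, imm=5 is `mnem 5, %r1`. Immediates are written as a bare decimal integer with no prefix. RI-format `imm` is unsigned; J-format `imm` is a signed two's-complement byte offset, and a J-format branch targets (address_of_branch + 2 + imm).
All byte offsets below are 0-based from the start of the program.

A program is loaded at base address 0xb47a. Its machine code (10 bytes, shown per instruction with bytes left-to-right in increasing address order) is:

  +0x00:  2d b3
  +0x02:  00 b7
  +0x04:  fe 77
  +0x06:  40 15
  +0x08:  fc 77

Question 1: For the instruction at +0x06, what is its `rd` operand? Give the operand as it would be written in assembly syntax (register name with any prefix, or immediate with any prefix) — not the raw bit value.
+0x06: 40 15 ⇒ word 0x1540 (little)
  op=0x1540>>10=0x5 ⇒ sub (RR)
  [9:8] rd=1 = %r1
  [7:6] rs=1 = %r1

%r1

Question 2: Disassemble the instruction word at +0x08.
off 0x08: read fc 77 as little → 0x77fc
  top 6b → 0x1d → goto [J]
  imm@[9:0]=0x3fc (s10→-4) ⇒ -4

goto -4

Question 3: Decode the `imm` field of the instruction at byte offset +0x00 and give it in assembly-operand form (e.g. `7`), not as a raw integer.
45

+0x00: 2d b3 ⇒ word 0xb32d (little)
  op=0xb32d>>10=0x2c ⇒ subi (RI)
  [9:8] rd=3 = %r3
  [7:0] imm=45 = 45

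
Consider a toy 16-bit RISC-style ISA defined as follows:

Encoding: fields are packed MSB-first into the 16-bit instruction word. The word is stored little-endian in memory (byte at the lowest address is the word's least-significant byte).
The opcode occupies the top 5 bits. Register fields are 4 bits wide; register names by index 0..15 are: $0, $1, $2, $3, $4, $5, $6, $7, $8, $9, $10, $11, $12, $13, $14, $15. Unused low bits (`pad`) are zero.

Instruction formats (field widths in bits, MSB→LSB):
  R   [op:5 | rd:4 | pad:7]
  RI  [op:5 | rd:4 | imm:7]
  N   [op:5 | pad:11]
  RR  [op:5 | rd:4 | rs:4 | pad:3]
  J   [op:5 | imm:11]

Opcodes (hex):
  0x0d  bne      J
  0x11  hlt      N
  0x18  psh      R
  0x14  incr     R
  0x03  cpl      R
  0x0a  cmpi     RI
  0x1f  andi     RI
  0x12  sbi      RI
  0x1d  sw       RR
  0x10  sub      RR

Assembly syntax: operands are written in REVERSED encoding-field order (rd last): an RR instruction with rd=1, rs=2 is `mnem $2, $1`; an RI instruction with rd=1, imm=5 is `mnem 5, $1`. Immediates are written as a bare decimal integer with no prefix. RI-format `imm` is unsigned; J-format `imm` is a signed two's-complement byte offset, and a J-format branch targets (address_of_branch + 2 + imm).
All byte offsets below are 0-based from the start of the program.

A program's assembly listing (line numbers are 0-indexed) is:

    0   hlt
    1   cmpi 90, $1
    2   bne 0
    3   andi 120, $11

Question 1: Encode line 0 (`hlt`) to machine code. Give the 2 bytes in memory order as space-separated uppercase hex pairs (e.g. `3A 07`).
L0: hlt op=0x11:5|pad=0:11 ⇒ 0x8800 ⇒ little 00 88

00 88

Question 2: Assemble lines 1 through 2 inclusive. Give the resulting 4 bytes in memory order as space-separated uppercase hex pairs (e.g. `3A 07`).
DA 50 00 68

L1: cmpi op=0xa:5|rd=1:4|imm=90:7 ⇒ 0x50da ⇒ little da 50
L2: bne op=0xd:5|imm=0:11 ⇒ 0x6800 ⇒ little 00 68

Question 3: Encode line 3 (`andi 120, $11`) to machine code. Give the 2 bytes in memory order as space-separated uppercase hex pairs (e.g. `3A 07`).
L3: andi op=0x1f:5|rd=11:4|imm=120:7 ⇒ 0xfdf8 ⇒ little f8 fd

F8 FD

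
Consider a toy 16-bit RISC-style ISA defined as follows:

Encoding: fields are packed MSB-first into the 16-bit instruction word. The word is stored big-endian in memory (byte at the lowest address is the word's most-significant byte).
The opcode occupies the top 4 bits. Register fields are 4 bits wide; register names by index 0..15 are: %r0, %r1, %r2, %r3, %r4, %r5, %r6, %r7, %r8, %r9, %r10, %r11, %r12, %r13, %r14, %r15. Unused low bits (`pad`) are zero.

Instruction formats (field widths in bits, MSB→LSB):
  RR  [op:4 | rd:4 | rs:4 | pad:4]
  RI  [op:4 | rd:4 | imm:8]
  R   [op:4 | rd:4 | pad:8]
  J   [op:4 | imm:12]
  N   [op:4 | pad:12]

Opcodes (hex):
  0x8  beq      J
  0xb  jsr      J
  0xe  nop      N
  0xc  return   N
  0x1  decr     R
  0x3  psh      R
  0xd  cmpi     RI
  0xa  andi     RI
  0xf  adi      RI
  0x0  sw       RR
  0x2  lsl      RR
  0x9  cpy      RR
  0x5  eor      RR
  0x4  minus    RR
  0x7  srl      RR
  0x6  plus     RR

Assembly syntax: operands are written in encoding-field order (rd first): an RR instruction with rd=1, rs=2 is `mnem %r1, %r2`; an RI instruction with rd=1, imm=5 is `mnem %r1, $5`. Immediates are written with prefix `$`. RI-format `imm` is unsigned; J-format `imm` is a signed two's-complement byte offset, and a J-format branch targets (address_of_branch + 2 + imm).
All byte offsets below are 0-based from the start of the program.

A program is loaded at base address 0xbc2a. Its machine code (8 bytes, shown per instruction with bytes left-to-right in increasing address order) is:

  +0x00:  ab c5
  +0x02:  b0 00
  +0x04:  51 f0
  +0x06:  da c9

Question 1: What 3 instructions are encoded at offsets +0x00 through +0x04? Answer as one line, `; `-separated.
+0x00: ab c5 ⇒ word 0xabc5 (big)
  top 4b → 0xa → andi [RI]
  [11:8] rd=11 = %r11
  [7:0] imm=197 = $197
+0x02: b0 00 ⇒ word 0xb000 (big)
  top 4b → 0xb → jsr [J]
  [11:0] imm=0 = $0
+0x04: 51 f0 ⇒ word 0x51f0 (big)
  top 4b → 0x5 → eor [RR]
  [11:8] rd=1 = %r1
  [7:4] rs=15 = %r15

andi %r11, $197; jsr $0; eor %r1, %r15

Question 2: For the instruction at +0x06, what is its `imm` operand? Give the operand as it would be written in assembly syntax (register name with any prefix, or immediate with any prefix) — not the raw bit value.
$201

+0x06: da c9 ⇒ word 0xdac9 (big)
  opcode bits[15:12]=0xd: cmpi/RI
  rd: (w>>8)&0xf=0xa → %r10
  imm: (w>>0)&0xff=0xc9 → $201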